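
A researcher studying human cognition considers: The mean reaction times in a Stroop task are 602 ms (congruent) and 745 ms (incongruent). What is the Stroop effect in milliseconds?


Stroop effect = RT(incongruent) - RT(congruent)
= 745 - 602
= 143 ms


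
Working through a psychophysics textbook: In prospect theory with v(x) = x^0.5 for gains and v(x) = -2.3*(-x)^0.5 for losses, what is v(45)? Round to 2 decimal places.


Since x = 45 >= 0, use v(x) = x^0.5
45^0.5 = 6.7082
v(45) = 6.71


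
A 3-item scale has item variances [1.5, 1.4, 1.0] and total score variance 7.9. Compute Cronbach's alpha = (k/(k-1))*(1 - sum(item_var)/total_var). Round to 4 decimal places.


alpha = (k/(k-1)) * (1 - sum(s_i^2)/s_total^2)
sum(item variances) = 3.9
k/(k-1) = 3/2 = 1.5
1 - 3.9/7.9 = 1 - 0.493671 = 0.506329
alpha = 1.5 * 0.506329
= 0.7595


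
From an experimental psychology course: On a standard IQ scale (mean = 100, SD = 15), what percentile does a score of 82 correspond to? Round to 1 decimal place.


z = (IQ - mean) / SD
z = (82 - 100) / 15 = -1.2
Percentile = Phi(-1.2) * 100
Phi(-1.2) = 0.11507
= 11.5


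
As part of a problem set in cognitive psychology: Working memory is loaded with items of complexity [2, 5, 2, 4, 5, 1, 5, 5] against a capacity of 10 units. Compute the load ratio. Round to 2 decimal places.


Total complexity = 2 + 5 + 2 + 4 + 5 + 1 + 5 + 5 = 29
Load = total / capacity = 29 / 10
= 2.90


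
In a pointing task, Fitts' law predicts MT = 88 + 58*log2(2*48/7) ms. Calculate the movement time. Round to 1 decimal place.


MT = 88 + 58 * log2(2*48/7)
2D/W = 13.714286
log2(13.714286) = 3.7776
MT = 88 + 58 * 3.7776
= 307.1 ms


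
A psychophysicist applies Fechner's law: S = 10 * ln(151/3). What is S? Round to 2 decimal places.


S = 10 * ln(151/3)
I/I0 = 50.333333
ln(50.333333) = 3.9187
S = 10 * 3.9187
= 39.19


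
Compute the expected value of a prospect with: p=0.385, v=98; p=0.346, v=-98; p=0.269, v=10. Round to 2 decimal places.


EU = sum(p_i * v_i)
0.385 * 98 = 37.73
0.346 * -98 = -33.908
0.269 * 10 = 2.69
EU = 37.73 + -33.908 + 2.69
= 6.51


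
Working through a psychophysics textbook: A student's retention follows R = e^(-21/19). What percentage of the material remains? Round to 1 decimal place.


R = e^(-t/S)
-t/S = -21/19 = -1.105263
R = e^(-1.105263) = 0.331124
Percentage = 0.331124 * 100
= 33.1


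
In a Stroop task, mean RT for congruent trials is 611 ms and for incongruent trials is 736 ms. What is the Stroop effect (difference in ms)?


Stroop effect = RT(incongruent) - RT(congruent)
= 736 - 611
= 125 ms


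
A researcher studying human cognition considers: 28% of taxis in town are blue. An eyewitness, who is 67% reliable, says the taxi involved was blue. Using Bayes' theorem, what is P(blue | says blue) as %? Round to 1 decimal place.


P(blue | says blue) = P(says blue | blue)*P(blue) / [P(says blue | blue)*P(blue) + P(says blue | not blue)*P(not blue)]
Numerator = 0.67 * 0.28 = 0.1876
False identification = 0.33 * 0.72 = 0.2376
P = 0.1876 / (0.1876 + 0.2376)
= 0.1876 / 0.4252
As percentage = 44.1


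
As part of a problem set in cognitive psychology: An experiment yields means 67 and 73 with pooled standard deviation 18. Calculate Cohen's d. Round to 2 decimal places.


Cohen's d = (M1 - M2) / S_pooled
= (67 - 73) / 18
= -6 / 18
= -0.33


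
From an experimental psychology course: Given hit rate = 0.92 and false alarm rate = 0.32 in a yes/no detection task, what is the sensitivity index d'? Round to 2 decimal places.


d' = z(HR) - z(FAR)
z(0.92) = 1.4051
z(0.32) = -0.4677
d' = 1.4051 - -0.4677
= 1.87


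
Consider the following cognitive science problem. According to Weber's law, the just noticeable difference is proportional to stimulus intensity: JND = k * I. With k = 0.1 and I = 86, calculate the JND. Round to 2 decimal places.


JND = k * I
JND = 0.1 * 86
= 8.60


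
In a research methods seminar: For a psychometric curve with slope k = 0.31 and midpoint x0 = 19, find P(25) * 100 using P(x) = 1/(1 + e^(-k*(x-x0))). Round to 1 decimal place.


P(x) = 1/(1 + e^(-0.31*(25 - 19)))
Exponent = -0.31 * 6 = -1.86
e^(-1.86) = 0.155673
P = 1/(1 + 0.155673) = 0.865297
Percentage = 86.5


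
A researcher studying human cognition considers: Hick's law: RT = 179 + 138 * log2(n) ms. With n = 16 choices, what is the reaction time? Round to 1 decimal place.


RT = 179 + 138 * log2(16)
log2(16) = 4.0
RT = 179 + 138 * 4.0
= 179 + 552.0
= 731.0 ms


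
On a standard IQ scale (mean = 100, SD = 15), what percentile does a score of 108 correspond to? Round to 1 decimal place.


z = (IQ - mean) / SD
z = (108 - 100) / 15 = 0.5333
Percentile = Phi(0.5333) * 100
Phi(0.5333) = 0.703087
= 70.3


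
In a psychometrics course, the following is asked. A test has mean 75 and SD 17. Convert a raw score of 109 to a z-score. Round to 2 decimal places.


z = (X - mu) / sigma
= (109 - 75) / 17
= 34 / 17
= 2.00


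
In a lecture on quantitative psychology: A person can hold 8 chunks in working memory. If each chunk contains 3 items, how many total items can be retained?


Total items = chunks * items_per_chunk
= 8 * 3
= 24


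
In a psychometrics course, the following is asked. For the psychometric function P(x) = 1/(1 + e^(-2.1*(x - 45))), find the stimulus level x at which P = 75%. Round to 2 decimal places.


At P = 0.75: 0.75 = 1/(1 + e^(-k*(x-x0)))
Solving: e^(-k*(x-x0)) = 1/3
x = x0 + ln(3)/k
ln(3) = 1.0986
x = 45 + 1.0986/2.1
= 45 + 0.5231
= 45.52


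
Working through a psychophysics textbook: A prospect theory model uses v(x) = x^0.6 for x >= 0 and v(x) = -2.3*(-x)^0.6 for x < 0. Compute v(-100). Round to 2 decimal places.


Since x = -100 < 0, use v(x) = -lambda*(-x)^alpha
(-x) = 100
100^0.6 = 15.8489
v(-100) = -2.3 * 15.8489
= -36.45


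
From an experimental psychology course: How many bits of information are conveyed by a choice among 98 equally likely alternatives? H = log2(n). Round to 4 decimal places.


H = log2(n)
H = log2(98)
= 6.6147


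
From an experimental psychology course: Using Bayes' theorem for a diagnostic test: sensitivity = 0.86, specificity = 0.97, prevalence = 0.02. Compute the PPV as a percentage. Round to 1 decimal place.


PPV = (sens * prev) / (sens * prev + (1-spec) * (1-prev))
Numerator = 0.86 * 0.02 = 0.0172
P(positive and no disease) = (1 - spec) * (1 - prev) = (1 - 0.97) * (1 - 0.02) = 0.0294
Denominator = 0.0172 + 0.0294 = 0.0466
PPV = 0.0172 / 0.0466 = 0.369099
As percentage = 36.9


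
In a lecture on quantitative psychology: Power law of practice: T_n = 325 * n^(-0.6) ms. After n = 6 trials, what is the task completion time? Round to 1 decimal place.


T_n = 325 * 6^(-0.6)
6^(-0.6) = 0.341279
T_n = 325 * 0.341279
= 110.9 ms


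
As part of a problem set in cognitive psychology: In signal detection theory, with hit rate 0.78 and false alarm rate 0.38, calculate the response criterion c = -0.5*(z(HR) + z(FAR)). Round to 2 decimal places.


c = -0.5 * (z(HR) + z(FAR))
z(0.78) = 0.7722
z(0.38) = -0.3055
c = -0.5 * (0.7722 + -0.3055)
= -0.5 * 0.4667
= -0.23


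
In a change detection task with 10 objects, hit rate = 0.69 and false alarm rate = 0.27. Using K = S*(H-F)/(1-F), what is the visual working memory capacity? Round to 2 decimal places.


K = S * (H - F) / (1 - F)
H - F = 0.42
1 - F = 0.73
K = 10 * 0.42 / 0.73
= 5.75


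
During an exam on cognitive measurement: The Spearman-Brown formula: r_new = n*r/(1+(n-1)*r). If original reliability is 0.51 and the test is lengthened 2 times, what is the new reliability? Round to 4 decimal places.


r_new = n*r / (1 + (n-1)*r)
Numerator = 2 * 0.51 = 1.02
Denominator = 1 + 1 * 0.51 = 1.51
r_new = 1.02 / 1.51
= 0.6755


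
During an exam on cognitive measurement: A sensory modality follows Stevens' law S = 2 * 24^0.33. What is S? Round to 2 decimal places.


S = 2 * 24^0.33
24^0.33 = 2.8541
S = 2 * 2.8541
= 5.71


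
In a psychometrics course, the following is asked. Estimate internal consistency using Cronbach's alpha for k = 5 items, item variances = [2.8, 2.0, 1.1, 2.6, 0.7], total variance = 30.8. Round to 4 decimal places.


alpha = (k/(k-1)) * (1 - sum(s_i^2)/s_total^2)
sum(item variances) = 9.2
k/(k-1) = 5/4 = 1.25
1 - 9.2/30.8 = 1 - 0.298701 = 0.701299
alpha = 1.25 * 0.701299
= 0.8766


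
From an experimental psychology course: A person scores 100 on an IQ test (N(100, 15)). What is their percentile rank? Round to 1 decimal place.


z = (IQ - mean) / SD
z = (100 - 100) / 15 = 0.0
Percentile = Phi(0.0) * 100
Phi(0.0) = 0.5
= 50.0


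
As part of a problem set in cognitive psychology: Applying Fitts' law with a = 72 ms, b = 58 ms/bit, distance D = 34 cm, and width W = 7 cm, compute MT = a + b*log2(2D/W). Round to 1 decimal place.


MT = 72 + 58 * log2(2*34/7)
2D/W = 9.714286
log2(9.714286) = 3.2801
MT = 72 + 58 * 3.2801
= 262.2 ms


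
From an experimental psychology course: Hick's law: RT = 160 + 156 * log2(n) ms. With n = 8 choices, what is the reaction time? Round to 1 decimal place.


RT = 160 + 156 * log2(8)
log2(8) = 3.0
RT = 160 + 156 * 3.0
= 160 + 468.0
= 628.0 ms


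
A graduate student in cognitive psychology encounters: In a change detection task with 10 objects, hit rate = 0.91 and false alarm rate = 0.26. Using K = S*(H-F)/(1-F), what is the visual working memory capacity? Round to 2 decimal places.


K = S * (H - F) / (1 - F)
H - F = 0.65
1 - F = 0.74
K = 10 * 0.65 / 0.74
= 8.78


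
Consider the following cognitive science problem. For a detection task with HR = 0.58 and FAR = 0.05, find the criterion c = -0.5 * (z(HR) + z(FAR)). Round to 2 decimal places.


c = -0.5 * (z(HR) + z(FAR))
z(0.58) = 0.2019
z(0.05) = -1.6449
c = -0.5 * (0.2019 + -1.6449)
= -0.5 * -1.443
= 0.72


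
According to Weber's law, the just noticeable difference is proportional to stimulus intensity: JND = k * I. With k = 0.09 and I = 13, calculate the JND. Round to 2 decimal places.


JND = k * I
JND = 0.09 * 13
= 1.17


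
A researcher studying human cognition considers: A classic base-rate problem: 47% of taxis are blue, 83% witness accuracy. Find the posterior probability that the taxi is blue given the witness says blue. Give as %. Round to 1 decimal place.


P(blue | says blue) = P(says blue | blue)*P(blue) / [P(says blue | blue)*P(blue) + P(says blue | not blue)*P(not blue)]
Numerator = 0.83 * 0.47 = 0.3901
False identification = 0.17 * 0.53 = 0.0901
P = 0.3901 / (0.3901 + 0.0901)
= 0.3901 / 0.4802
As percentage = 81.2


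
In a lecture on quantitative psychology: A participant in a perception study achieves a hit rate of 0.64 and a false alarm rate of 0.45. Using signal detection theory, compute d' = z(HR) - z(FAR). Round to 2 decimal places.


d' = z(HR) - z(FAR)
z(0.64) = 0.3585
z(0.45) = -0.1257
d' = 0.3585 - -0.1257
= 0.48


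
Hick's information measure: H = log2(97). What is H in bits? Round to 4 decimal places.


H = log2(n)
H = log2(97)
= 6.5999


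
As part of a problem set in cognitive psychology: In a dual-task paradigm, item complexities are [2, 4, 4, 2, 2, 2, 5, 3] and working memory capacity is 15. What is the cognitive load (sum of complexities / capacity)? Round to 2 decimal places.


Total complexity = 2 + 4 + 4 + 2 + 2 + 2 + 5 + 3 = 24
Load = total / capacity = 24 / 15
= 1.60


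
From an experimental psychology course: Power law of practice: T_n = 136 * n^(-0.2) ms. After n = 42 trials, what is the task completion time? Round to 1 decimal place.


T_n = 136 * 42^(-0.2)
42^(-0.2) = 0.473533
T_n = 136 * 0.473533
= 64.4 ms


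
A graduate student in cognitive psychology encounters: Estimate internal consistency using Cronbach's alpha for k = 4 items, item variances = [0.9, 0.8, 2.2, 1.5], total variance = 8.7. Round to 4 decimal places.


alpha = (k/(k-1)) * (1 - sum(s_i^2)/s_total^2)
sum(item variances) = 5.4
k/(k-1) = 4/3 = 1.333333
1 - 5.4/8.7 = 1 - 0.62069 = 0.37931
alpha = 1.333333 * 0.37931
= 0.5057


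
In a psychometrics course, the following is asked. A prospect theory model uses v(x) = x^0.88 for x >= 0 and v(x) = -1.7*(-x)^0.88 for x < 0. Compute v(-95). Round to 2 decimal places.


Since x = -95 < 0, use v(x) = -lambda*(-x)^alpha
(-x) = 95
95^0.88 = 55.0043
v(-95) = -1.7 * 55.0043
= -93.51


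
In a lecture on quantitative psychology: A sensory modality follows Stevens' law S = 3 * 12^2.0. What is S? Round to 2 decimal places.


S = 3 * 12^2.0
12^2.0 = 144.0
S = 3 * 144.0
= 432.00


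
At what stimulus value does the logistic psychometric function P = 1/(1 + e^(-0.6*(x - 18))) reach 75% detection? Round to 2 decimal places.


At P = 0.75: 0.75 = 1/(1 + e^(-k*(x-x0)))
Solving: e^(-k*(x-x0)) = 1/3
x = x0 + ln(3)/k
ln(3) = 1.0986
x = 18 + 1.0986/0.6
= 18 + 1.831
= 19.83


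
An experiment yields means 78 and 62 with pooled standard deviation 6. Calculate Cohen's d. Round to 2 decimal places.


Cohen's d = (M1 - M2) / S_pooled
= (78 - 62) / 6
= 16 / 6
= 2.67


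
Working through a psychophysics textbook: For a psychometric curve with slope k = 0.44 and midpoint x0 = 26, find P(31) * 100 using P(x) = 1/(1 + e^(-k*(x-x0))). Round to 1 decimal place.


P(x) = 1/(1 + e^(-0.44*(31 - 26)))
Exponent = -0.44 * 5 = -2.2
e^(-2.2) = 0.110803
P = 1/(1 + 0.110803) = 0.90025
Percentage = 90.0


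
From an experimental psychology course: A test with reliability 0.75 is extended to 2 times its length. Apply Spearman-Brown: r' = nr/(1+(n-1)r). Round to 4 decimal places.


r_new = n*r / (1 + (n-1)*r)
Numerator = 2 * 0.75 = 1.5
Denominator = 1 + 1 * 0.75 = 1.75
r_new = 1.5 / 1.75
= 0.8571


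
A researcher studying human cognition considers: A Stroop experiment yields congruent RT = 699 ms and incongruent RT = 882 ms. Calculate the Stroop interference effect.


Stroop effect = RT(incongruent) - RT(congruent)
= 882 - 699
= 183 ms


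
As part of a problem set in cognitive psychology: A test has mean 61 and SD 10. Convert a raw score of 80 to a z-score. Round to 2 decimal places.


z = (X - mu) / sigma
= (80 - 61) / 10
= 19 / 10
= 1.90


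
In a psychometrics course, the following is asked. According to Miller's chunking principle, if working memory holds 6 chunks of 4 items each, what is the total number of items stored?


Total items = chunks * items_per_chunk
= 6 * 4
= 24


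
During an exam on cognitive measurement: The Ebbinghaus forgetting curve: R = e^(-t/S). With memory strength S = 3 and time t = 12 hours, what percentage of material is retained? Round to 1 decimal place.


R = e^(-t/S)
-t/S = -12/3 = -4.0
R = e^(-4.0) = 0.018316
Percentage = 0.018316 * 100
= 1.8


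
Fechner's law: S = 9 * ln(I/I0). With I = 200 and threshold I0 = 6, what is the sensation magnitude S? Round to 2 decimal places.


S = 9 * ln(200/6)
I/I0 = 33.333333
ln(33.333333) = 3.5066
S = 9 * 3.5066
= 31.56


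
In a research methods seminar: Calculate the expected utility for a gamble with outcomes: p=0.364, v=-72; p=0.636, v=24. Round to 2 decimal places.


EU = sum(p_i * v_i)
0.364 * -72 = -26.208
0.636 * 24 = 15.264
EU = -26.208 + 15.264
= -10.94


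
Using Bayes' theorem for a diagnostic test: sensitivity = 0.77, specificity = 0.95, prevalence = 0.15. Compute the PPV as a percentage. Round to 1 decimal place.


PPV = (sens * prev) / (sens * prev + (1-spec) * (1-prev))
Numerator = 0.77 * 0.15 = 0.1155
P(positive and no disease) = (1 - spec) * (1 - prev) = (1 - 0.95) * (1 - 0.15) = 0.0425
Denominator = 0.1155 + 0.0425 = 0.158
PPV = 0.1155 / 0.158 = 0.731013
As percentage = 73.1


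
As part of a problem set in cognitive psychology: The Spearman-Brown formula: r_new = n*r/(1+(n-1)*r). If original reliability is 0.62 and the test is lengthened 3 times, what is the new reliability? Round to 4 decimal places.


r_new = n*r / (1 + (n-1)*r)
Numerator = 3 * 0.62 = 1.86
Denominator = 1 + 2 * 0.62 = 2.24
r_new = 1.86 / 2.24
= 0.8304


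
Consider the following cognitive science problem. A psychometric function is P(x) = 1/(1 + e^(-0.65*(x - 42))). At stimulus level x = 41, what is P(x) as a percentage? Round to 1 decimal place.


P(x) = 1/(1 + e^(-0.65*(41 - 42)))
Exponent = -0.65 * -1 = 0.65
e^(0.65) = 1.915541
P = 1/(1 + 1.915541) = 0.34299
Percentage = 34.3


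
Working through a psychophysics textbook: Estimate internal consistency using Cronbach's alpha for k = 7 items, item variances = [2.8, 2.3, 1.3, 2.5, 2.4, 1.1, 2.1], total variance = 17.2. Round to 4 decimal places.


alpha = (k/(k-1)) * (1 - sum(s_i^2)/s_total^2)
sum(item variances) = 14.5
k/(k-1) = 7/6 = 1.166667
1 - 14.5/17.2 = 1 - 0.843023 = 0.156977
alpha = 1.166667 * 0.156977
= 0.1831


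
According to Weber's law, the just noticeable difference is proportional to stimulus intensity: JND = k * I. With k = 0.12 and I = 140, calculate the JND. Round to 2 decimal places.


JND = k * I
JND = 0.12 * 140
= 16.80


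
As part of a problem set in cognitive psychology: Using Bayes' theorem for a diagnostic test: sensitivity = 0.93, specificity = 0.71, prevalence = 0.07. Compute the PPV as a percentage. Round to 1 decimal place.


PPV = (sens * prev) / (sens * prev + (1-spec) * (1-prev))
Numerator = 0.93 * 0.07 = 0.0651
P(positive and no disease) = (1 - spec) * (1 - prev) = (1 - 0.71) * (1 - 0.07) = 0.2697
Denominator = 0.0651 + 0.2697 = 0.3348
PPV = 0.0651 / 0.3348 = 0.194444
As percentage = 19.4


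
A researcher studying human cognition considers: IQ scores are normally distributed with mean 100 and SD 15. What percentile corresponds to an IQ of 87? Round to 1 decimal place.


z = (IQ - mean) / SD
z = (87 - 100) / 15 = -0.8667
Percentile = Phi(-0.8667) * 100
Phi(-0.8667) = 0.193053
= 19.3


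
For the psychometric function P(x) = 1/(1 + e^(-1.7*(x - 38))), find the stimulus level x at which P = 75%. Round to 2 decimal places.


At P = 0.75: 0.75 = 1/(1 + e^(-k*(x-x0)))
Solving: e^(-k*(x-x0)) = 1/3
x = x0 + ln(3)/k
ln(3) = 1.0986
x = 38 + 1.0986/1.7
= 38 + 0.6462
= 38.65


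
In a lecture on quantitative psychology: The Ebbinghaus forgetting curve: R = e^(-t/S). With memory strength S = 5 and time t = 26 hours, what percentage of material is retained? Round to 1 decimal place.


R = e^(-t/S)
-t/S = -26/5 = -5.2
R = e^(-5.2) = 0.005517
Percentage = 0.005517 * 100
= 0.6


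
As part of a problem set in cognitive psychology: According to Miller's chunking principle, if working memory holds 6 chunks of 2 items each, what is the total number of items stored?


Total items = chunks * items_per_chunk
= 6 * 2
= 12


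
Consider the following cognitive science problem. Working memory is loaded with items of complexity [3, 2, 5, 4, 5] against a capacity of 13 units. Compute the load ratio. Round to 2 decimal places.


Total complexity = 3 + 2 + 5 + 4 + 5 = 19
Load = total / capacity = 19 / 13
= 1.46


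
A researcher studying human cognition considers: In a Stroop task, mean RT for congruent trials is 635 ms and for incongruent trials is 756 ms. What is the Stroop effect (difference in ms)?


Stroop effect = RT(incongruent) - RT(congruent)
= 756 - 635
= 121 ms


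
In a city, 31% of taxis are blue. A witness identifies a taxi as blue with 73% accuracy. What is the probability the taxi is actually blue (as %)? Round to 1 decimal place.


P(blue | says blue) = P(says blue | blue)*P(blue) / [P(says blue | blue)*P(blue) + P(says blue | not blue)*P(not blue)]
Numerator = 0.73 * 0.31 = 0.2263
False identification = 0.27 * 0.69 = 0.1863
P = 0.2263 / (0.2263 + 0.1863)
= 0.2263 / 0.4126
As percentage = 54.8


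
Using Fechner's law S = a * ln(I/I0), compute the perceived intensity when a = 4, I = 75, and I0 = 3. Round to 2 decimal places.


S = 4 * ln(75/3)
I/I0 = 25.0
ln(25.0) = 3.2189
S = 4 * 3.2189
= 12.88


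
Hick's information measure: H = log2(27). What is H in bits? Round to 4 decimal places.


H = log2(n)
H = log2(27)
= 4.7549


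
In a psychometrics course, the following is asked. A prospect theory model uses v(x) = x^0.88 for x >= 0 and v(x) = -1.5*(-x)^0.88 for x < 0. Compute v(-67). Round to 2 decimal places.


Since x = -67 < 0, use v(x) = -lambda*(-x)^alpha
(-x) = 67
67^0.88 = 40.4525
v(-67) = -1.5 * 40.4525
= -60.68


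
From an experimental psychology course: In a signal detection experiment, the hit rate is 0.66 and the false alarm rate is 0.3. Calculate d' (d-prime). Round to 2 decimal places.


d' = z(HR) - z(FAR)
z(0.66) = 0.4125
z(0.3) = -0.5244
d' = 0.4125 - -0.5244
= 0.94


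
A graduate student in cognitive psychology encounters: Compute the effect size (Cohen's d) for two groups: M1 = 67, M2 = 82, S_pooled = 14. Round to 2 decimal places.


Cohen's d = (M1 - M2) / S_pooled
= (67 - 82) / 14
= -15 / 14
= -1.07


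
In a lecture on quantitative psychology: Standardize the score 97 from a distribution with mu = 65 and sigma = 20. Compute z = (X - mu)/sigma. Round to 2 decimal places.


z = (X - mu) / sigma
= (97 - 65) / 20
= 32 / 20
= 1.60


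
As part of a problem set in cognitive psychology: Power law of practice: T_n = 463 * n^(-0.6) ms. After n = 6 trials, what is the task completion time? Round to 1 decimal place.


T_n = 463 * 6^(-0.6)
6^(-0.6) = 0.341279
T_n = 463 * 0.341279
= 158.0 ms


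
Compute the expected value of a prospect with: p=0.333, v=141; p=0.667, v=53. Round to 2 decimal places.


EU = sum(p_i * v_i)
0.333 * 141 = 46.953
0.667 * 53 = 35.351
EU = 46.953 + 35.351
= 82.30


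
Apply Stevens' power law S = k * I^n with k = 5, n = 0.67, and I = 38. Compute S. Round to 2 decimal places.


S = 5 * 38^0.67
38^0.67 = 11.4408
S = 5 * 11.4408
= 57.20


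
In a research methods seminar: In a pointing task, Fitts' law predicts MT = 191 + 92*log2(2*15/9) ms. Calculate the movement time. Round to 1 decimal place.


MT = 191 + 92 * log2(2*15/9)
2D/W = 3.333333
log2(3.333333) = 1.737
MT = 191 + 92 * 1.737
= 350.8 ms


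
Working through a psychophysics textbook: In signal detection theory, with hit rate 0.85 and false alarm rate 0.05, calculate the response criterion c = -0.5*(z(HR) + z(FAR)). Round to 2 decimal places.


c = -0.5 * (z(HR) + z(FAR))
z(0.85) = 1.0364
z(0.05) = -1.6449
c = -0.5 * (1.0364 + -1.6449)
= -0.5 * -0.6085
= 0.30


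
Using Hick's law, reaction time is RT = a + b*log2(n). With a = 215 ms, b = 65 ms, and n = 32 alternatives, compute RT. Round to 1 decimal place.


RT = 215 + 65 * log2(32)
log2(32) = 5.0
RT = 215 + 65 * 5.0
= 215 + 325.0
= 540.0 ms


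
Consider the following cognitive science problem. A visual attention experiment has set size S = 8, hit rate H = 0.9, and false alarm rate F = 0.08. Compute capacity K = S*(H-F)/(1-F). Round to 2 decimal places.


K = S * (H - F) / (1 - F)
H - F = 0.82
1 - F = 0.92
K = 8 * 0.82 / 0.92
= 7.13


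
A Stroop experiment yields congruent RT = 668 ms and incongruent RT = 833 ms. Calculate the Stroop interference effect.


Stroop effect = RT(incongruent) - RT(congruent)
= 833 - 668
= 165 ms


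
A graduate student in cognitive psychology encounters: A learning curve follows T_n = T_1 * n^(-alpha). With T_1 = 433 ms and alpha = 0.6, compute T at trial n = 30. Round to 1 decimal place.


T_n = 433 * 30^(-0.6)
30^(-0.6) = 0.129935
T_n = 433 * 0.129935
= 56.3 ms


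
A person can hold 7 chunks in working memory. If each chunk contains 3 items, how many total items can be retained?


Total items = chunks * items_per_chunk
= 7 * 3
= 21


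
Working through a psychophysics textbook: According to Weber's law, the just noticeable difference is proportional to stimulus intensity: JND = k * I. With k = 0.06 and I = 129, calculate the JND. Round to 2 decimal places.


JND = k * I
JND = 0.06 * 129
= 7.74


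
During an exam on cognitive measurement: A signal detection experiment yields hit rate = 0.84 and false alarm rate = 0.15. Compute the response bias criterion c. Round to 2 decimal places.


c = -0.5 * (z(HR) + z(FAR))
z(0.84) = 0.9945
z(0.15) = -1.0364
c = -0.5 * (0.9945 + -1.0364)
= -0.5 * -0.0419
= 0.02


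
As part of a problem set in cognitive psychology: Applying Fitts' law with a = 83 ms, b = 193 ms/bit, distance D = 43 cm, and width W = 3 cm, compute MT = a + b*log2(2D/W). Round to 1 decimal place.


MT = 83 + 193 * log2(2*43/3)
2D/W = 28.666667
log2(28.666667) = 4.8413
MT = 83 + 193 * 4.8413
= 1017.4 ms


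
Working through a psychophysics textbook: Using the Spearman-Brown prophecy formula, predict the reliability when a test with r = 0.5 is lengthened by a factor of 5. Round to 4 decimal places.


r_new = n*r / (1 + (n-1)*r)
Numerator = 5 * 0.5 = 2.5
Denominator = 1 + 4 * 0.5 = 3.0
r_new = 2.5 / 3.0
= 0.8333


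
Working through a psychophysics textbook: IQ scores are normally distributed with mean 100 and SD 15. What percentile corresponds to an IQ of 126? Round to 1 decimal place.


z = (IQ - mean) / SD
z = (126 - 100) / 15 = 1.7333
Percentile = Phi(1.7333) * 100
Phi(1.7333) = 0.958479
= 95.8


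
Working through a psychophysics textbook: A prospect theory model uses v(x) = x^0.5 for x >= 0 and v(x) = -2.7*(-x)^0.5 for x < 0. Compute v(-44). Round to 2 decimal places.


Since x = -44 < 0, use v(x) = -lambda*(-x)^alpha
(-x) = 44
44^0.5 = 6.6332
v(-44) = -2.7 * 6.6332
= -17.91


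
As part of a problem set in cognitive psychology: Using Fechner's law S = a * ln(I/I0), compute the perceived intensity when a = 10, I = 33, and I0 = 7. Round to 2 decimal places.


S = 10 * ln(33/7)
I/I0 = 4.714286
ln(4.714286) = 1.5506
S = 10 * 1.5506
= 15.51


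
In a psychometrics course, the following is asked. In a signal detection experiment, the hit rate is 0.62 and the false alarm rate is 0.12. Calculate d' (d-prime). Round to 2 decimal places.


d' = z(HR) - z(FAR)
z(0.62) = 0.3055
z(0.12) = -1.175
d' = 0.3055 - -1.175
= 1.48


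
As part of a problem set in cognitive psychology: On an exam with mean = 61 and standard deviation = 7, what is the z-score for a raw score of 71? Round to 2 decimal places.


z = (X - mu) / sigma
= (71 - 61) / 7
= 10 / 7
= 1.43


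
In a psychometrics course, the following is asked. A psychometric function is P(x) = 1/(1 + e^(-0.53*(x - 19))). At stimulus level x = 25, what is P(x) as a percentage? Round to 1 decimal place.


P(x) = 1/(1 + e^(-0.53*(25 - 19)))
Exponent = -0.53 * 6 = -3.18
e^(-3.18) = 0.041586
P = 1/(1 + 0.041586) = 0.960074
Percentage = 96.0


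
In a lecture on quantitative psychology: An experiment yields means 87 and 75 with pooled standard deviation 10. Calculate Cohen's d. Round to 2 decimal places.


Cohen's d = (M1 - M2) / S_pooled
= (87 - 75) / 10
= 12 / 10
= 1.20


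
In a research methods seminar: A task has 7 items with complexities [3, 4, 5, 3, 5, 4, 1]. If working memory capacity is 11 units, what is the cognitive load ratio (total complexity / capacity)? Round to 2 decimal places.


Total complexity = 3 + 4 + 5 + 3 + 5 + 4 + 1 = 25
Load = total / capacity = 25 / 11
= 2.27


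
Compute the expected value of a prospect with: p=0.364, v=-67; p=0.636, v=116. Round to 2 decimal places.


EU = sum(p_i * v_i)
0.364 * -67 = -24.388
0.636 * 116 = 73.776
EU = -24.388 + 73.776
= 49.39


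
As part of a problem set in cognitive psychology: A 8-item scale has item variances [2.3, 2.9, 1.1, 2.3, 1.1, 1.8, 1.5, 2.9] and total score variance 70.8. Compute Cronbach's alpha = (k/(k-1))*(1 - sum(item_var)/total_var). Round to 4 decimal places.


alpha = (k/(k-1)) * (1 - sum(s_i^2)/s_total^2)
sum(item variances) = 15.9
k/(k-1) = 8/7 = 1.142857
1 - 15.9/70.8 = 1 - 0.224576 = 0.775424
alpha = 1.142857 * 0.775424
= 0.8862


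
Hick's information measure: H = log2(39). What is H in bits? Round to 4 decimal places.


H = log2(n)
H = log2(39)
= 5.2854


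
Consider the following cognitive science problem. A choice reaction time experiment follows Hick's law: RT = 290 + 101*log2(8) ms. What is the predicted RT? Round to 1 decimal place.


RT = 290 + 101 * log2(8)
log2(8) = 3.0
RT = 290 + 101 * 3.0
= 290 + 303.0
= 593.0 ms


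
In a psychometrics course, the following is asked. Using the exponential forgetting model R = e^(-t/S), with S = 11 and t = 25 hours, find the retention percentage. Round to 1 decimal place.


R = e^(-t/S)
-t/S = -25/11 = -2.272727
R = e^(-2.272727) = 0.103031
Percentage = 0.103031 * 100
= 10.3


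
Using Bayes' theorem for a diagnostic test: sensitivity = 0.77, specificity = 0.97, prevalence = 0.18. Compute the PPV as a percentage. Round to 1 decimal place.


PPV = (sens * prev) / (sens * prev + (1-spec) * (1-prev))
Numerator = 0.77 * 0.18 = 0.1386
P(positive and no disease) = (1 - spec) * (1 - prev) = (1 - 0.97) * (1 - 0.18) = 0.0246
Denominator = 0.1386 + 0.0246 = 0.1632
PPV = 0.1386 / 0.1632 = 0.849265
As percentage = 84.9


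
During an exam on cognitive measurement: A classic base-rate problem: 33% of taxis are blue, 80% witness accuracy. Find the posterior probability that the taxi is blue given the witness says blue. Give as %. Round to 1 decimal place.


P(blue | says blue) = P(says blue | blue)*P(blue) / [P(says blue | blue)*P(blue) + P(says blue | not blue)*P(not blue)]
Numerator = 0.8 * 0.33 = 0.264
False identification = 0.2 * 0.67 = 0.134
P = 0.264 / (0.264 + 0.134)
= 0.264 / 0.398
As percentage = 66.3


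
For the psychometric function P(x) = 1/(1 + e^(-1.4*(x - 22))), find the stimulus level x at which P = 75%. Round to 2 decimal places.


At P = 0.75: 0.75 = 1/(1 + e^(-k*(x-x0)))
Solving: e^(-k*(x-x0)) = 1/3
x = x0 + ln(3)/k
ln(3) = 1.0986
x = 22 + 1.0986/1.4
= 22 + 0.7847
= 22.78


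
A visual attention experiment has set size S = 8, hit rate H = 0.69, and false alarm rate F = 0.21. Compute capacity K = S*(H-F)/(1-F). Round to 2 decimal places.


K = S * (H - F) / (1 - F)
H - F = 0.48
1 - F = 0.79
K = 8 * 0.48 / 0.79
= 4.86


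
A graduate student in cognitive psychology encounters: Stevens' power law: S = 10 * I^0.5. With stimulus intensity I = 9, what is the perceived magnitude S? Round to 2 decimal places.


S = 10 * 9^0.5
9^0.5 = 3.0
S = 10 * 3.0
= 30.00


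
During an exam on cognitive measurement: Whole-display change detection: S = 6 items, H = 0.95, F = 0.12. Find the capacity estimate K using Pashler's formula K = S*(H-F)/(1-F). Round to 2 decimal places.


K = S * (H - F) / (1 - F)
H - F = 0.83
1 - F = 0.88
K = 6 * 0.83 / 0.88
= 5.66


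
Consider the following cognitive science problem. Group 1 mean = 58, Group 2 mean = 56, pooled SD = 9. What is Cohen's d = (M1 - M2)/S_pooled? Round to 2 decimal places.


Cohen's d = (M1 - M2) / S_pooled
= (58 - 56) / 9
= 2 / 9
= 0.22


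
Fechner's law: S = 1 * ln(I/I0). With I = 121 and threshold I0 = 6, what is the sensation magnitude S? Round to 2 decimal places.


S = 1 * ln(121/6)
I/I0 = 20.166667
ln(20.166667) = 3.004
S = 1 * 3.004
= 3.00


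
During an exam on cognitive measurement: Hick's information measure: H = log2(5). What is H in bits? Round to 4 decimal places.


H = log2(n)
H = log2(5)
= 2.3219


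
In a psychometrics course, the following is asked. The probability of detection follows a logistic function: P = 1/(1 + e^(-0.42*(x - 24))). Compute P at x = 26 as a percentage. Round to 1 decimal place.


P(x) = 1/(1 + e^(-0.42*(26 - 24)))
Exponent = -0.42 * 2 = -0.84
e^(-0.84) = 0.431711
P = 1/(1 + 0.431711) = 0.698465
Percentage = 69.8


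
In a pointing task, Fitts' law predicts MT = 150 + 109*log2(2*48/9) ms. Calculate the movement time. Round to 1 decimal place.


MT = 150 + 109 * log2(2*48/9)
2D/W = 10.666667
log2(10.666667) = 3.415
MT = 150 + 109 * 3.415
= 522.2 ms


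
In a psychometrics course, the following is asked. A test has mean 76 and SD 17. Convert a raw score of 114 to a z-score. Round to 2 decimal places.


z = (X - mu) / sigma
= (114 - 76) / 17
= 38 / 17
= 2.24


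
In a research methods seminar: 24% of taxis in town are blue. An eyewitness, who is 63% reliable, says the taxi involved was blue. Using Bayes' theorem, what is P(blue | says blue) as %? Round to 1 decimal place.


P(blue | says blue) = P(says blue | blue)*P(blue) / [P(says blue | blue)*P(blue) + P(says blue | not blue)*P(not blue)]
Numerator = 0.63 * 0.24 = 0.1512
False identification = 0.37 * 0.76 = 0.2812
P = 0.1512 / (0.1512 + 0.2812)
= 0.1512 / 0.4324
As percentage = 35.0


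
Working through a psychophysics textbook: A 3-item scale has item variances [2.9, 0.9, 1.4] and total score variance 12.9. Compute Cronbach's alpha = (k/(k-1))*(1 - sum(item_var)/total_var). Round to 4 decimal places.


alpha = (k/(k-1)) * (1 - sum(s_i^2)/s_total^2)
sum(item variances) = 5.2
k/(k-1) = 3/2 = 1.5
1 - 5.2/12.9 = 1 - 0.403101 = 0.596899
alpha = 1.5 * 0.596899
= 0.8953


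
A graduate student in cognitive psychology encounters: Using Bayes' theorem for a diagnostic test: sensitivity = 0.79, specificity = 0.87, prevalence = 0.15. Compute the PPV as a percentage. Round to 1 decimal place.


PPV = (sens * prev) / (sens * prev + (1-spec) * (1-prev))
Numerator = 0.79 * 0.15 = 0.1185
P(positive and no disease) = (1 - spec) * (1 - prev) = (1 - 0.87) * (1 - 0.15) = 0.1105
Denominator = 0.1185 + 0.1105 = 0.229
PPV = 0.1185 / 0.229 = 0.517467
As percentage = 51.7


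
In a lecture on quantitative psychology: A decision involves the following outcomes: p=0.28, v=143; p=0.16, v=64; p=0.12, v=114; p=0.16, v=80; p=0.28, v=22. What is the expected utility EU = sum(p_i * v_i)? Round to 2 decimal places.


EU = sum(p_i * v_i)
0.28 * 143 = 40.04
0.16 * 64 = 10.24
0.12 * 114 = 13.68
0.16 * 80 = 12.8
0.28 * 22 = 6.16
EU = 40.04 + 10.24 + 13.68 + 12.8 + 6.16
= 82.92


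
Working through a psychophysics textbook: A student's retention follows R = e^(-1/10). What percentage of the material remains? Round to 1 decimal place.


R = e^(-t/S)
-t/S = -1/10 = -0.1
R = e^(-0.1) = 0.904837
Percentage = 0.904837 * 100
= 90.5


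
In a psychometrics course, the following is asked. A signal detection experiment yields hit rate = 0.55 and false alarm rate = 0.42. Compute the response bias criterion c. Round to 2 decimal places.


c = -0.5 * (z(HR) + z(FAR))
z(0.55) = 0.1257
z(0.42) = -0.2019
c = -0.5 * (0.1257 + -0.2019)
= -0.5 * -0.0762
= 0.04


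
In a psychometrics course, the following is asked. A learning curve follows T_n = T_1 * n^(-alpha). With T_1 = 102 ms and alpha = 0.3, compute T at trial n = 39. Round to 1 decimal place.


T_n = 102 * 39^(-0.3)
39^(-0.3) = 0.333181
T_n = 102 * 0.333181
= 34.0 ms


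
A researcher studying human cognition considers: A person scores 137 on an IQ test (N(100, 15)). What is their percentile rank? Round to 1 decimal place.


z = (IQ - mean) / SD
z = (137 - 100) / 15 = 2.4667
Percentile = Phi(2.4667) * 100
Phi(2.4667) = 0.993182
= 99.3


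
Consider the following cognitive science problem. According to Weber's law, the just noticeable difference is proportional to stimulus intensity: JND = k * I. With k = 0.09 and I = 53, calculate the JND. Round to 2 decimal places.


JND = k * I
JND = 0.09 * 53
= 4.77


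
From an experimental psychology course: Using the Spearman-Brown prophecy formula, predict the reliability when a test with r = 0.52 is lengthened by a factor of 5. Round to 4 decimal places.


r_new = n*r / (1 + (n-1)*r)
Numerator = 5 * 0.52 = 2.6
Denominator = 1 + 4 * 0.52 = 3.08
r_new = 2.6 / 3.08
= 0.8442


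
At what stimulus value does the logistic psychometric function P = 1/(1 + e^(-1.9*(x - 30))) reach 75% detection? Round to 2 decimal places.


At P = 0.75: 0.75 = 1/(1 + e^(-k*(x-x0)))
Solving: e^(-k*(x-x0)) = 1/3
x = x0 + ln(3)/k
ln(3) = 1.0986
x = 30 + 1.0986/1.9
= 30 + 0.5782
= 30.58


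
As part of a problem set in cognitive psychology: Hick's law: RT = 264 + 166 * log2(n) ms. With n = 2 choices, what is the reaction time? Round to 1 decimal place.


RT = 264 + 166 * log2(2)
log2(2) = 1.0
RT = 264 + 166 * 1.0
= 264 + 166.0
= 430.0 ms


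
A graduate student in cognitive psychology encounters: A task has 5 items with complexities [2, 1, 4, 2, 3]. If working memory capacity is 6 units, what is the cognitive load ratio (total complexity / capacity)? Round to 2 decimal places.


Total complexity = 2 + 1 + 4 + 2 + 3 = 12
Load = total / capacity = 12 / 6
= 2.00


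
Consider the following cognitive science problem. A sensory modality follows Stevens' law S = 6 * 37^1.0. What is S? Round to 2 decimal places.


S = 6 * 37^1.0
37^1.0 = 37.0
S = 6 * 37.0
= 222.00


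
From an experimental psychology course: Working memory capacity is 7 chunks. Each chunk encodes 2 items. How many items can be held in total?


Total items = chunks * items_per_chunk
= 7 * 2
= 14


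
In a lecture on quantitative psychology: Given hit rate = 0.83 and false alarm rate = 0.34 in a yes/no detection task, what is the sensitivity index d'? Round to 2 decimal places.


d' = z(HR) - z(FAR)
z(0.83) = 0.9542
z(0.34) = -0.4125
d' = 0.9542 - -0.4125
= 1.37


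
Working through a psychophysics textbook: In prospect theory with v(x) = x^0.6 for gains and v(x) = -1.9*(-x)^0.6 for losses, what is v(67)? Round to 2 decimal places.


Since x = 67 >= 0, use v(x) = x^0.6
67^0.6 = 12.4636
v(67) = 12.46


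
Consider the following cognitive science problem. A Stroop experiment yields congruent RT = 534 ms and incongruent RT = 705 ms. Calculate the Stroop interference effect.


Stroop effect = RT(incongruent) - RT(congruent)
= 705 - 534
= 171 ms


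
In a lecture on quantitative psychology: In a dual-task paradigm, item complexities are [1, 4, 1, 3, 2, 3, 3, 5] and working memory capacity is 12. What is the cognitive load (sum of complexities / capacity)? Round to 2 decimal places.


Total complexity = 1 + 4 + 1 + 3 + 2 + 3 + 3 + 5 = 22
Load = total / capacity = 22 / 12
= 1.83


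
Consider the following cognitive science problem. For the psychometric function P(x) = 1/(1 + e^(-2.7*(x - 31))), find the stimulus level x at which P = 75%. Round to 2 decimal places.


At P = 0.75: 0.75 = 1/(1 + e^(-k*(x-x0)))
Solving: e^(-k*(x-x0)) = 1/3
x = x0 + ln(3)/k
ln(3) = 1.0986
x = 31 + 1.0986/2.7
= 31 + 0.4069
= 31.41


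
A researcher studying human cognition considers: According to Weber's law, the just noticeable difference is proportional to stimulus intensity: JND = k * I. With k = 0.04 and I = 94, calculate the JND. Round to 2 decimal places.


JND = k * I
JND = 0.04 * 94
= 3.76


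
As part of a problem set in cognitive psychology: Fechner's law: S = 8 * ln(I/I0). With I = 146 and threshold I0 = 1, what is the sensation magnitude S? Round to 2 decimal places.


S = 8 * ln(146/1)
I/I0 = 146.0
ln(146.0) = 4.9836
S = 8 * 4.9836
= 39.87


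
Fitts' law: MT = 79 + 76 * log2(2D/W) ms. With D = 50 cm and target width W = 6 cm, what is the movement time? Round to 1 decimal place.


MT = 79 + 76 * log2(2*50/6)
2D/W = 16.666667
log2(16.666667) = 4.0589
MT = 79 + 76 * 4.0589
= 387.5 ms


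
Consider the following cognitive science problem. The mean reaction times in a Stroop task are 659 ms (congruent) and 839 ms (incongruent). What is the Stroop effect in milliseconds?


Stroop effect = RT(incongruent) - RT(congruent)
= 839 - 659
= 180 ms


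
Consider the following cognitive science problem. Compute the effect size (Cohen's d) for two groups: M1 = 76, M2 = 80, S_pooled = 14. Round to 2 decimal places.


Cohen's d = (M1 - M2) / S_pooled
= (76 - 80) / 14
= -4 / 14
= -0.29


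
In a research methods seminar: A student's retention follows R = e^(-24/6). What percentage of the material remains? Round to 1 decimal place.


R = e^(-t/S)
-t/S = -24/6 = -4.0
R = e^(-4.0) = 0.018316
Percentage = 0.018316 * 100
= 1.8


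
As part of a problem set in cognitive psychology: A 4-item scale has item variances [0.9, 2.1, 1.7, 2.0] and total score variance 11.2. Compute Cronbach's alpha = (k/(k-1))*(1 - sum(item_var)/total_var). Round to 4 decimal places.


alpha = (k/(k-1)) * (1 - sum(s_i^2)/s_total^2)
sum(item variances) = 6.7
k/(k-1) = 4/3 = 1.333333
1 - 6.7/11.2 = 1 - 0.598214 = 0.401786
alpha = 1.333333 * 0.401786
= 0.5357
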